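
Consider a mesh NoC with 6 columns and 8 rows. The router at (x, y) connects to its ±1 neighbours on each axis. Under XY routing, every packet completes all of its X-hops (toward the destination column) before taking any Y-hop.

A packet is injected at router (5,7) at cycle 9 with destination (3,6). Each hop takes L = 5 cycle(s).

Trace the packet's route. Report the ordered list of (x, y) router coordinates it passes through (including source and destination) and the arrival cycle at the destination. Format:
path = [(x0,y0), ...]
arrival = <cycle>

path = [(5,7), (4,7), (3,7), (3,6)]
arrival = 24

src (5,7)  cyc=9
W→(4,7)  cyc=14
W→(3,7)  cyc=19
S→(3,6)  cyc=24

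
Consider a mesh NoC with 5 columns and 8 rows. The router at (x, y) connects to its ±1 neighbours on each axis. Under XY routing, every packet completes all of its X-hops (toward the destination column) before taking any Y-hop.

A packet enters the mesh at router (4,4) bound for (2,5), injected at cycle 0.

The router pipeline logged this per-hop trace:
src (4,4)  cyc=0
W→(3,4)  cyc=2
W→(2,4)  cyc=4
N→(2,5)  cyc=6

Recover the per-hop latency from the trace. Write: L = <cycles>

Between hops 0 and 1 the cycle counter advances 2 − 0 = 2.
That increment is L by definition: L = 2.

L = 2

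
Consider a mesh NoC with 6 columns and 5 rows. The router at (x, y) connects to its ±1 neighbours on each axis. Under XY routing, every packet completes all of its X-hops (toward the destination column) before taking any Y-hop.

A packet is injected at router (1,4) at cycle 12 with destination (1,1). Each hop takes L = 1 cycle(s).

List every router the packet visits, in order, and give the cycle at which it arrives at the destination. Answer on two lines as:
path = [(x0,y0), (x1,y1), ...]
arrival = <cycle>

path = [(1,4), (1,3), (1,2), (1,1)]
arrival = 15

src (1,4)  cyc=12
S→(1,3)  cyc=13
S→(1,2)  cyc=14
S→(1,1)  cyc=15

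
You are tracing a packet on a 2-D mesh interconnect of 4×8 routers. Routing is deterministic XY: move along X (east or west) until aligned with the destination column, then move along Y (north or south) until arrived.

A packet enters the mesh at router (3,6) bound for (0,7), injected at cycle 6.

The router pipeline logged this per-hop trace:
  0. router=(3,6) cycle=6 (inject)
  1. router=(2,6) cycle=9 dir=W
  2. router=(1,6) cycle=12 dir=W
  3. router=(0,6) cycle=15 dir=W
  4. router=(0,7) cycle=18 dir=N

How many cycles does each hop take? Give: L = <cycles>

L = 3

Between hops 0 and 1 the cycle counter advances 9 − 6 = 3.
That increment is L by definition: L = 3.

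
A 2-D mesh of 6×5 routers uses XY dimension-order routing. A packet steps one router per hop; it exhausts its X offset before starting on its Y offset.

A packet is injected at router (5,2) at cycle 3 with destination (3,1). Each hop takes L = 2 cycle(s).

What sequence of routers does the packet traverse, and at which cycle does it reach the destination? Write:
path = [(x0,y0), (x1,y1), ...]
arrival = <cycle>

path = [(5,2), (4,2), (3,2), (3,1)]
arrival = 9

  0. router=(5,2) cycle=3 (inject)
  1. router=(4,2) cycle=5 dir=W
  2. router=(3,2) cycle=7 dir=W
  3. router=(3,1) cycle=9 dir=S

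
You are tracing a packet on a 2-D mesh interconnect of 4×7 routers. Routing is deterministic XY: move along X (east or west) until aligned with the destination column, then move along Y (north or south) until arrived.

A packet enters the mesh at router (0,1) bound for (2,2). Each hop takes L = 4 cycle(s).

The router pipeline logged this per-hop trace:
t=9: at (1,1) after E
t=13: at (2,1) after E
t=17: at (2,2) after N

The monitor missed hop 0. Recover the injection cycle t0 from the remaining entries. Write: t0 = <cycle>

t0 = 5

Hop 1 reached at cycle 9; hop k is at t0 + k·L.
Subtract one hop: t0 = 9 − 4 = 5.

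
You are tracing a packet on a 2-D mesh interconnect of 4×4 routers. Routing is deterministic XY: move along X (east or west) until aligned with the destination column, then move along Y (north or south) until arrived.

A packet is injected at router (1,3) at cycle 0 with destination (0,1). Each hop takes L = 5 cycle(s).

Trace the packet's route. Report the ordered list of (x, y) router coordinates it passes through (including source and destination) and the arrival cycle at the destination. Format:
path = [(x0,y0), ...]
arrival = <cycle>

path = [(1,3), (0,3), (0,2), (0,1)]
arrival = 15

[0] x=1 y=3 t=0
[1] x=0 y=3 t=5 →W
[2] x=0 y=2 t=10 →S
[3] x=0 y=1 t=15 →S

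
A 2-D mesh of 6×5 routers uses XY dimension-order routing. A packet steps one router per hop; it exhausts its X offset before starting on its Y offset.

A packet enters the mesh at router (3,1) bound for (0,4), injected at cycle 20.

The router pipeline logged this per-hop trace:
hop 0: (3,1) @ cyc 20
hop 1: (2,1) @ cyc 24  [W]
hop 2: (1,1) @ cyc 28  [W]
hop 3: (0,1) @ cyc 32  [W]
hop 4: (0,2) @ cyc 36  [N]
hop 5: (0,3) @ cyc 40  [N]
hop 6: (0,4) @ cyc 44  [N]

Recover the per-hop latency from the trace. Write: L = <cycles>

Δcyc across hop 0→1: 24 − 20 = 4.
One hop costs L cycles, so L = 4.

L = 4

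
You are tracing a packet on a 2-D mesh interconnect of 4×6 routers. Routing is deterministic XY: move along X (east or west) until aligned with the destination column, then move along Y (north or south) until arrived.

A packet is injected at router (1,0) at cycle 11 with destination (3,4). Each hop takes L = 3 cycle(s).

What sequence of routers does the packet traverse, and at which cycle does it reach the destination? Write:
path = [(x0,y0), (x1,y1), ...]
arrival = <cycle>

#0 — 1,0 | c11
#1 — 2,0 | c14 | E
#2 — 3,0 | c17 | E
#3 — 3,1 | c20 | N
#4 — 3,2 | c23 | N
#5 — 3,3 | c26 | N
#6 — 3,4 | c29 | N

path = [(1,0), (2,0), (3,0), (3,1), (3,2), (3,3), (3,4)]
arrival = 29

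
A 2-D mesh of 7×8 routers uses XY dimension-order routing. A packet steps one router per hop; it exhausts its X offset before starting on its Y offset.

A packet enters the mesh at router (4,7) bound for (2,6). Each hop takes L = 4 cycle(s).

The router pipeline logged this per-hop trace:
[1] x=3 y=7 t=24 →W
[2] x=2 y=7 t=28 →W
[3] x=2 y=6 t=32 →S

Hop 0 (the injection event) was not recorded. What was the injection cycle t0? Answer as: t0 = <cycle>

t0 = 20

At hop 1 the cycle is 24; in general cyc_k = t0 + kL.
Subtract one hop: t0 = 24 − 4 = 20.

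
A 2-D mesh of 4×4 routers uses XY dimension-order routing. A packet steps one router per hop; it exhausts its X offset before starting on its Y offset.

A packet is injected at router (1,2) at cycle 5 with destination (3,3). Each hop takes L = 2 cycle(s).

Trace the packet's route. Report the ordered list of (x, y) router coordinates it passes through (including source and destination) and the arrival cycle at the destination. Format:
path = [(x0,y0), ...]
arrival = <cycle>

path = [(1,2), (2,2), (3,2), (3,3)]
arrival = 11

#0 — 1,2 | c5
#1 — 2,2 | c7 | E
#2 — 3,2 | c9 | E
#3 — 3,3 | c11 | N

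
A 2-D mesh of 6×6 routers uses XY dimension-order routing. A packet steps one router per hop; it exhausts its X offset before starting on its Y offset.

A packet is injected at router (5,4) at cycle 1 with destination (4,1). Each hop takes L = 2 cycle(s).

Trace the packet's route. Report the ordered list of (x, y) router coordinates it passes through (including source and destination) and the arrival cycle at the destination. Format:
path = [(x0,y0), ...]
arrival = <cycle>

path = [(5,4), (4,4), (4,3), (4,2), (4,1)]
arrival = 9

[0] x=5 y=4 t=1
[1] x=4 y=4 t=3 →W
[2] x=4 y=3 t=5 →S
[3] x=4 y=2 t=7 →S
[4] x=4 y=1 t=9 →S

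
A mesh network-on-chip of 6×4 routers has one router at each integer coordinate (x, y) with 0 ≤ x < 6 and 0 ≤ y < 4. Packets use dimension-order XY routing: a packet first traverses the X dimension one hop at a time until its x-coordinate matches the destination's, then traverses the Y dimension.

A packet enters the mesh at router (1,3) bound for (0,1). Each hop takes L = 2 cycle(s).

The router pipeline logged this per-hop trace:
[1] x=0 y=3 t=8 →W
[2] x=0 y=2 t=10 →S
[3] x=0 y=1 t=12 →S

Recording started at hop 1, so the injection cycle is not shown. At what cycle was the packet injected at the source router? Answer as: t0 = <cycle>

t0 = 6

Hop 1 reached at cycle 8; hop k is at t0 + k·L.
So t0 = 8 − 1·2 = 6.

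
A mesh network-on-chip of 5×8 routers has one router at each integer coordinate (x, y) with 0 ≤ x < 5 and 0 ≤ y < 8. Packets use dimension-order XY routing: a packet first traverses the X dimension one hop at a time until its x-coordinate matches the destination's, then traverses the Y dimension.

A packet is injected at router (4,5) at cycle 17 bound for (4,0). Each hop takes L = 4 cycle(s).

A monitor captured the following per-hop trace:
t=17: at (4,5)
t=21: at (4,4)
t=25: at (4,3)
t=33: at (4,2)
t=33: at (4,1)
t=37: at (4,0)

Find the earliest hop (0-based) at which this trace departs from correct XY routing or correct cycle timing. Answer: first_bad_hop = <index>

hop 1: step (+0,-1), +4 cyc — ok
hop 2: step (+0,-1), +4 cyc — ok
hop 3: step (+0,-1), +8 cyc — BAD: Δcyc=8≠L

first_bad_hop = 3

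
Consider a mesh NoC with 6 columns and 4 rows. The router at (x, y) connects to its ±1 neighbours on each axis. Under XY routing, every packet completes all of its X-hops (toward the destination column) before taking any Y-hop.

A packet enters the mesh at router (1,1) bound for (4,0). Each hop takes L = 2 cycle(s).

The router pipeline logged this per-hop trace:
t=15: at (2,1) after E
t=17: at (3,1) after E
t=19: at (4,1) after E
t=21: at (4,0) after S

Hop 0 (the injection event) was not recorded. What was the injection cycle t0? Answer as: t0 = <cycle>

Hop 1 reached at cycle 15; hop k is at t0 + k·L.
Subtract one hop: t0 = 15 − 2 = 13.

t0 = 13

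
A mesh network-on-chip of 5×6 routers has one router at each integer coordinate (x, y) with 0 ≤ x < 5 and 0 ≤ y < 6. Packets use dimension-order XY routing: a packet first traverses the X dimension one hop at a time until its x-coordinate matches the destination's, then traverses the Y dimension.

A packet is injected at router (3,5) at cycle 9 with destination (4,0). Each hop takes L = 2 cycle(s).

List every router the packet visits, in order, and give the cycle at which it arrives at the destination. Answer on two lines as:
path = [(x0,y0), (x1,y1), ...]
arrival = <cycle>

#0 — 3,5 | c9
#1 — 4,5 | c11 | E
#2 — 4,4 | c13 | S
#3 — 4,3 | c15 | S
#4 — 4,2 | c17 | S
#5 — 4,1 | c19 | S
#6 — 4,0 | c21 | S

path = [(3,5), (4,5), (4,4), (4,3), (4,2), (4,1), (4,0)]
arrival = 21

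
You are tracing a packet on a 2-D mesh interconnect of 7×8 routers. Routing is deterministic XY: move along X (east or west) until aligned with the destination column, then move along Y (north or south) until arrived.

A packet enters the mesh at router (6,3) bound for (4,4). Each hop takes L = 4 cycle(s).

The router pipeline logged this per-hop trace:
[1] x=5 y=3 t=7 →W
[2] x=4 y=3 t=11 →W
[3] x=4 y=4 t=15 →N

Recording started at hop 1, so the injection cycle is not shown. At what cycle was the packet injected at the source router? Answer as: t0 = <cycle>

t0 = 3

Hop 1 reached at cycle 7; hop k is at t0 + k·L.
t0 = cyc[1] − L = 7 − 4 = 3.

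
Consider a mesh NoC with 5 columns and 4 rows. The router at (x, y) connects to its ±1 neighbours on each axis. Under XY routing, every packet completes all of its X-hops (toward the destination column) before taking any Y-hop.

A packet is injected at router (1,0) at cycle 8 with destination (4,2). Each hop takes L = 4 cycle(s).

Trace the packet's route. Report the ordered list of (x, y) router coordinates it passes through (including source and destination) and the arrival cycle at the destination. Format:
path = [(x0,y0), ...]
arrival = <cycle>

#0 — 1,0 | c8
#1 — 2,0 | c12 | E
#2 — 3,0 | c16 | E
#3 — 4,0 | c20 | E
#4 — 4,1 | c24 | N
#5 — 4,2 | c28 | N

path = [(1,0), (2,0), (3,0), (4,0), (4,1), (4,2)]
arrival = 28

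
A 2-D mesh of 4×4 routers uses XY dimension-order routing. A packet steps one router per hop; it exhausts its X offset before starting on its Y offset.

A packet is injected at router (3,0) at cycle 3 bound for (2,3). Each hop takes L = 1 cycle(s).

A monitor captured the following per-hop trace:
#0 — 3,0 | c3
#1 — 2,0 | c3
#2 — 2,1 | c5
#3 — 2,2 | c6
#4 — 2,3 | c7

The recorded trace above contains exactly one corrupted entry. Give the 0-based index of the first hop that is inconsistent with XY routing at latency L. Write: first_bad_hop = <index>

check 1→ d=(-1,0) cyc+0: BAD: Δcyc=0≠L

first_bad_hop = 1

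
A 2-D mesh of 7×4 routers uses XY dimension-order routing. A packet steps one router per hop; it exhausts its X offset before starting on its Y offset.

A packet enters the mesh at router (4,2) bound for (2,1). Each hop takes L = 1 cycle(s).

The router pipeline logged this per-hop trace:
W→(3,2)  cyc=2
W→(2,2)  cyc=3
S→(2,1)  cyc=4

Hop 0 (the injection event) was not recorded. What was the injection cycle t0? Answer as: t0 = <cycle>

t0 = 1

The first recorded entry is hop 1 at cycle 2.
Subtract one hop: t0 = 2 − 1 = 1.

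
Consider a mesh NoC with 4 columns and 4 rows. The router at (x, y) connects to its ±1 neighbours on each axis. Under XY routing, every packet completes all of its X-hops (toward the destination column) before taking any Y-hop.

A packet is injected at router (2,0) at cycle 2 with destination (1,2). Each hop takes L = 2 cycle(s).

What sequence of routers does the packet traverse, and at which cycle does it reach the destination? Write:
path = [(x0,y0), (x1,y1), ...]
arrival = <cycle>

  0. router=(2,0) cycle=2 (inject)
  1. router=(1,0) cycle=4 dir=W
  2. router=(1,1) cycle=6 dir=N
  3. router=(1,2) cycle=8 dir=N

path = [(2,0), (1,0), (1,1), (1,2)]
arrival = 8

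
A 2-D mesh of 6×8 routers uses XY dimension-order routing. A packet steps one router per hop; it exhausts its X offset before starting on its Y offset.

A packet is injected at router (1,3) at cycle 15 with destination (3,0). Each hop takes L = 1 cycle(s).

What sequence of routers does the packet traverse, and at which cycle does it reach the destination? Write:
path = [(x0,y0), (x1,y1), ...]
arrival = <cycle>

path = [(1,3), (2,3), (3,3), (3,2), (3,1), (3,0)]
arrival = 20

  0. router=(1,3) cycle=15 (inject)
  1. router=(2,3) cycle=16 dir=E
  2. router=(3,3) cycle=17 dir=E
  3. router=(3,2) cycle=18 dir=S
  4. router=(3,1) cycle=19 dir=S
  5. router=(3,0) cycle=20 dir=S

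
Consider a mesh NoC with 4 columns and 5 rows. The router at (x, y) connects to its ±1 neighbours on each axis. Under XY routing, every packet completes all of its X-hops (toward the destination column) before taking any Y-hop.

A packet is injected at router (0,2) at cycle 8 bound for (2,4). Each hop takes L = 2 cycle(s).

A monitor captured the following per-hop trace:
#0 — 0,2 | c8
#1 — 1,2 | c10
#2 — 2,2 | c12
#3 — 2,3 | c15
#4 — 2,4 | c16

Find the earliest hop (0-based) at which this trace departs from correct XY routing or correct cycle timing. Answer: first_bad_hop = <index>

first_bad_hop = 3

[1] (+1,+0) / 2c ⇒ ok
[2] (+1,+0) / 2c ⇒ ok
[3] (+0,+1) / 3c ⇒ BAD: Δcyc=3≠L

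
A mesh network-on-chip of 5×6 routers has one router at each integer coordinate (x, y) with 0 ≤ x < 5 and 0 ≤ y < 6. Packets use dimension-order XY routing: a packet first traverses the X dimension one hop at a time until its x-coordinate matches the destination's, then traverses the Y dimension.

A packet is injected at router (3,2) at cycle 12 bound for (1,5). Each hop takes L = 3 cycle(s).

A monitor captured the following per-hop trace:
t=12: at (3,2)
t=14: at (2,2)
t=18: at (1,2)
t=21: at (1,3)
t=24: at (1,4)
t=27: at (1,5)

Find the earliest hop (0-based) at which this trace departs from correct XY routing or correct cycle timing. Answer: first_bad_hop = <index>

check 1→ d=(-1,0) cyc+2: BAD: Δcyc=2≠L

first_bad_hop = 1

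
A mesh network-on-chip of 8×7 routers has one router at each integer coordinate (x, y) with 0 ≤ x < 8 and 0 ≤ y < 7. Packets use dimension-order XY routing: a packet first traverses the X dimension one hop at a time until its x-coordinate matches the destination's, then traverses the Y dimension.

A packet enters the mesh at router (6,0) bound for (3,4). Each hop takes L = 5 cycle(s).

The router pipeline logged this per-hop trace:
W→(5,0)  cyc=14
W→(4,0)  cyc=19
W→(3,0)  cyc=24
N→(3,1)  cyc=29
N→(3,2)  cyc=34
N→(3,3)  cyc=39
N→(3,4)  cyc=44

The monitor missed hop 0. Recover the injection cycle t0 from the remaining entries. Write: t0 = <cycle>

cyc[1] = 14 and cyc[k] = t0 + k·L for every k.
Subtract one hop: t0 = 14 − 5 = 9.

t0 = 9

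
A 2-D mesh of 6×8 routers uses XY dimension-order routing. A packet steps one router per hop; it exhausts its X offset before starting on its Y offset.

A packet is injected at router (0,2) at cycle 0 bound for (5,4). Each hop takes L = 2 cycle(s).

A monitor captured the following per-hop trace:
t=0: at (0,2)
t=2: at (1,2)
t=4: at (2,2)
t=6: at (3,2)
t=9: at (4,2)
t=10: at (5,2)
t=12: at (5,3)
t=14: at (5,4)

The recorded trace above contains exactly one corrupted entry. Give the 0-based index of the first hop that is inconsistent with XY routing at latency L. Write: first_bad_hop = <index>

check 1→ d=(1,0) cyc+2: ok
check 2→ d=(1,0) cyc+2: ok
check 3→ d=(1,0) cyc+2: ok
check 4→ d=(1,0) cyc+3: BAD: Δcyc=3≠L

first_bad_hop = 4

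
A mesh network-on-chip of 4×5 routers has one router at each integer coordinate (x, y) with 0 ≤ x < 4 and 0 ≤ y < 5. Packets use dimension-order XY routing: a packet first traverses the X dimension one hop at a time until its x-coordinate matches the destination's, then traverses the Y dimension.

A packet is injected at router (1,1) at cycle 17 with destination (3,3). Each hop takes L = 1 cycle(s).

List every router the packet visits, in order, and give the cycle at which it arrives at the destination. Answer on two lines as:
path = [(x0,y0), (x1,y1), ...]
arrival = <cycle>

path = [(1,1), (2,1), (3,1), (3,2), (3,3)]
arrival = 21

src (1,1)  cyc=17
E→(2,1)  cyc=18
E→(3,1)  cyc=19
N→(3,2)  cyc=20
N→(3,3)  cyc=21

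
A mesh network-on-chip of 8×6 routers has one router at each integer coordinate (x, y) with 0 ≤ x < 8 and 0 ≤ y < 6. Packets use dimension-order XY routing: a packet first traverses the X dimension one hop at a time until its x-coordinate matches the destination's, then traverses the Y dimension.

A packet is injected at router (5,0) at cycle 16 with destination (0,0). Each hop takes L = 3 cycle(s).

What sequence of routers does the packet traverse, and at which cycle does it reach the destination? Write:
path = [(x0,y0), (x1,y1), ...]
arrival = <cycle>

hop 0: (5,0) @ cyc 16
hop 1: (4,0) @ cyc 19  [W]
hop 2: (3,0) @ cyc 22  [W]
hop 3: (2,0) @ cyc 25  [W]
hop 4: (1,0) @ cyc 28  [W]
hop 5: (0,0) @ cyc 31  [W]

path = [(5,0), (4,0), (3,0), (2,0), (1,0), (0,0)]
arrival = 31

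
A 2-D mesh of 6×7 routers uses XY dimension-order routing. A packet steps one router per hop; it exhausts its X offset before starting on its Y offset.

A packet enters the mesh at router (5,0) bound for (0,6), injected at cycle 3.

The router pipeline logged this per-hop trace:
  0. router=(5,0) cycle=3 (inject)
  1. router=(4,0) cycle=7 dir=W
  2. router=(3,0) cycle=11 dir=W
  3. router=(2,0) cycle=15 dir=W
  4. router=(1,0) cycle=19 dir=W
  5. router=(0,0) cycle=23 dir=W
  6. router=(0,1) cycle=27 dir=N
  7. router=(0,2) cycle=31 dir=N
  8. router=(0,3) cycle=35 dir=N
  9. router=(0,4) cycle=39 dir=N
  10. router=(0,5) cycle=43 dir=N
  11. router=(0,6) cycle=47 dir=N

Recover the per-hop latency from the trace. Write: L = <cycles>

cyc[1] − cyc[0] = 7 − 3 = 4.
Per-hop latency L = Δcyc = 4.

L = 4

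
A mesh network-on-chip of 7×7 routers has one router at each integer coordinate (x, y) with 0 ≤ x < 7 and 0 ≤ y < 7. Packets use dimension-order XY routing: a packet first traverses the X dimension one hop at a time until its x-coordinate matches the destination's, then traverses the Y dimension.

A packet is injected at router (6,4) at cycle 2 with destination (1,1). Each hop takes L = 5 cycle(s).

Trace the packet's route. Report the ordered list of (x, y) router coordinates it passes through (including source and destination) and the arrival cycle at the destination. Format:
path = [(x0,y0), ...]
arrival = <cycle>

src (6,4)  cyc=2
W→(5,4)  cyc=7
W→(4,4)  cyc=12
W→(3,4)  cyc=17
W→(2,4)  cyc=22
W→(1,4)  cyc=27
S→(1,3)  cyc=32
S→(1,2)  cyc=37
S→(1,1)  cyc=42

path = [(6,4), (5,4), (4,4), (3,4), (2,4), (1,4), (1,3), (1,2), (1,1)]
arrival = 42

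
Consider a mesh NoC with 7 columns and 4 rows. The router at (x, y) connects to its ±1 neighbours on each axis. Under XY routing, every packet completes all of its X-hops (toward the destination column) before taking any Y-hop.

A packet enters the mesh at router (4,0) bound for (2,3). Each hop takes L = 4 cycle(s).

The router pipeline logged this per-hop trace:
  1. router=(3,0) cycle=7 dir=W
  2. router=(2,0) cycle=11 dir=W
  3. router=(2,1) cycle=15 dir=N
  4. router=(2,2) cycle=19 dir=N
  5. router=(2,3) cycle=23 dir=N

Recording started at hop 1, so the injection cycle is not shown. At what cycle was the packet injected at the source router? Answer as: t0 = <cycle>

t0 = 3

At hop 1 the cycle is 7; in general cyc_k = t0 + kL.
Therefore t0 = 7 − L = 3.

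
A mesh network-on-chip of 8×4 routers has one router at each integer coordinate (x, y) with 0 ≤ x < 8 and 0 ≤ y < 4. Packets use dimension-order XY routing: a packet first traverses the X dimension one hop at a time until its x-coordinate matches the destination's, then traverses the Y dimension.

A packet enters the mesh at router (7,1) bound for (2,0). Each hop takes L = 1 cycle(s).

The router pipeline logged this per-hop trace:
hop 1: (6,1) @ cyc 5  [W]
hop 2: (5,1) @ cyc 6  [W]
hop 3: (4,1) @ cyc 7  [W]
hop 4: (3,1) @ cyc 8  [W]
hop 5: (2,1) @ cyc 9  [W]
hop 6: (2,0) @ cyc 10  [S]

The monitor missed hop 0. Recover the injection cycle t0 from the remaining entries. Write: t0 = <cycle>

t0 = 4

cyc[1] = 5 and cyc[k] = t0 + k·L for every k.
t0 = cyc[1] − L = 5 − 1 = 4.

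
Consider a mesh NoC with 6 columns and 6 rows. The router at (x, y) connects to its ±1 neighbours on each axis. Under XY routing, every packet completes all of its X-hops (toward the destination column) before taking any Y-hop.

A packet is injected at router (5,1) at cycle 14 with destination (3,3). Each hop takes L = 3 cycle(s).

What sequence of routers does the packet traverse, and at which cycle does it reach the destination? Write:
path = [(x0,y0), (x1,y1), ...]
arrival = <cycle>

[0] x=5 y=1 t=14
[1] x=4 y=1 t=17 →W
[2] x=3 y=1 t=20 →W
[3] x=3 y=2 t=23 →N
[4] x=3 y=3 t=26 →N

path = [(5,1), (4,1), (3,1), (3,2), (3,3)]
arrival = 26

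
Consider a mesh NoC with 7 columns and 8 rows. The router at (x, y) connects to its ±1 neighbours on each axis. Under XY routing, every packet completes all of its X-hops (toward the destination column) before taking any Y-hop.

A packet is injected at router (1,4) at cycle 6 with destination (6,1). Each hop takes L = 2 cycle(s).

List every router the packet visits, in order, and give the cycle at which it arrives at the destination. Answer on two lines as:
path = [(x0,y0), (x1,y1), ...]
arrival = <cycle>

path = [(1,4), (2,4), (3,4), (4,4), (5,4), (6,4), (6,3), (6,2), (6,1)]
arrival = 22

  0. router=(1,4) cycle=6 (inject)
  1. router=(2,4) cycle=8 dir=E
  2. router=(3,4) cycle=10 dir=E
  3. router=(4,4) cycle=12 dir=E
  4. router=(5,4) cycle=14 dir=E
  5. router=(6,4) cycle=16 dir=E
  6. router=(6,3) cycle=18 dir=S
  7. router=(6,2) cycle=20 dir=S
  8. router=(6,1) cycle=22 dir=S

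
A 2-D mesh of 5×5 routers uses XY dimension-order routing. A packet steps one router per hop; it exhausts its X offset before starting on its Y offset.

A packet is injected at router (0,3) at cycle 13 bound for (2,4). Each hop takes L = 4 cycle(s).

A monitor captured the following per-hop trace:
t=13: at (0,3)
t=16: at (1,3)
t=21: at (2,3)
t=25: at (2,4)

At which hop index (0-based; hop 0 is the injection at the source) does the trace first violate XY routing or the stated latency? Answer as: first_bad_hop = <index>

first_bad_hop = 1

hop 1: step (+1,+0), +3 cyc — BAD: Δcyc=3≠L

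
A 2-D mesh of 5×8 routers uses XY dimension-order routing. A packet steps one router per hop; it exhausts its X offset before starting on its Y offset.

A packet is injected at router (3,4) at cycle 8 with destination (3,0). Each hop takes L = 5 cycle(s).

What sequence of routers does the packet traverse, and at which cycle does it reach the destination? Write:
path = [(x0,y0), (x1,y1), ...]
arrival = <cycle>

hop 0: (3,4) @ cyc 8
hop 1: (3,3) @ cyc 13  [S]
hop 2: (3,2) @ cyc 18  [S]
hop 3: (3,1) @ cyc 23  [S]
hop 4: (3,0) @ cyc 28  [S]

path = [(3,4), (3,3), (3,2), (3,1), (3,0)]
arrival = 28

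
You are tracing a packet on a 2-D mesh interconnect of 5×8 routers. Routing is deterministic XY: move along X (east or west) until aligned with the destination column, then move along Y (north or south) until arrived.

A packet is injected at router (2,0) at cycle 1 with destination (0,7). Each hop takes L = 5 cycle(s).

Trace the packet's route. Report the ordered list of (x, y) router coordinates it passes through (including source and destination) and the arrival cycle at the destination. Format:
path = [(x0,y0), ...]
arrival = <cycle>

path = [(2,0), (1,0), (0,0), (0,1), (0,2), (0,3), (0,4), (0,5), (0,6), (0,7)]
arrival = 46

t=1: at (2,0)
t=6: at (1,0) after W
t=11: at (0,0) after W
t=16: at (0,1) after N
t=21: at (0,2) after N
t=26: at (0,3) after N
t=31: at (0,4) after N
t=36: at (0,5) after N
t=41: at (0,6) after N
t=46: at (0,7) after N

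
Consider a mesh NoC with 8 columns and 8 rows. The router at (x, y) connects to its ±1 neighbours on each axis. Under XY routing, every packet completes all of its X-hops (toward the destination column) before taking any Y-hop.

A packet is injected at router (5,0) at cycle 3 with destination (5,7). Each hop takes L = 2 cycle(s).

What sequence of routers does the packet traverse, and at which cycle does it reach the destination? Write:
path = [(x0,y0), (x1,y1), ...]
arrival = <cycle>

path = [(5,0), (5,1), (5,2), (5,3), (5,4), (5,5), (5,6), (5,7)]
arrival = 17

  0. router=(5,0) cycle=3 (inject)
  1. router=(5,1) cycle=5 dir=N
  2. router=(5,2) cycle=7 dir=N
  3. router=(5,3) cycle=9 dir=N
  4. router=(5,4) cycle=11 dir=N
  5. router=(5,5) cycle=13 dir=N
  6. router=(5,6) cycle=15 dir=N
  7. router=(5,7) cycle=17 dir=N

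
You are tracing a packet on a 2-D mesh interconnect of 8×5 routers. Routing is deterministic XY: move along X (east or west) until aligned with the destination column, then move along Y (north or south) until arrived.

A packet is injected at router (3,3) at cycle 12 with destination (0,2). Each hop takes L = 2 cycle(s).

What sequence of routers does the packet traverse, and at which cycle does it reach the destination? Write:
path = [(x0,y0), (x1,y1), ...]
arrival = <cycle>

  0. router=(3,3) cycle=12 (inject)
  1. router=(2,3) cycle=14 dir=W
  2. router=(1,3) cycle=16 dir=W
  3. router=(0,3) cycle=18 dir=W
  4. router=(0,2) cycle=20 dir=S

path = [(3,3), (2,3), (1,3), (0,3), (0,2)]
arrival = 20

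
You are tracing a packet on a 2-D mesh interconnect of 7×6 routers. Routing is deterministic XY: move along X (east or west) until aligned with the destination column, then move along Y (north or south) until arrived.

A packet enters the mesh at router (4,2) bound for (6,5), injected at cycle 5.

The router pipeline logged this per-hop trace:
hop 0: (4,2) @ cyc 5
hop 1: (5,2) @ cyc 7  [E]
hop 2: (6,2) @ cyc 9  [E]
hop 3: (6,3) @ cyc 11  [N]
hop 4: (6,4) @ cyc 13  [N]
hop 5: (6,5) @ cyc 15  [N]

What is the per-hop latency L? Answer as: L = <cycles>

From hop 0 (5) to hop 1 (7): +2 cycles.
Per-hop latency L = Δcyc = 2.

L = 2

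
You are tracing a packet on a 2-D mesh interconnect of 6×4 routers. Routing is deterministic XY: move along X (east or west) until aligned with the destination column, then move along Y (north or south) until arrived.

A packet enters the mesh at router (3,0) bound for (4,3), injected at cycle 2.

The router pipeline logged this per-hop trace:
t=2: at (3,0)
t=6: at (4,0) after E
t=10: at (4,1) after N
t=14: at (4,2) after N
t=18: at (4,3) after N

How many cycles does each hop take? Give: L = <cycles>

L = 4

From hop 0 (2) to hop 1 (6): +4 cycles.
One hop costs L cycles, so L = 4.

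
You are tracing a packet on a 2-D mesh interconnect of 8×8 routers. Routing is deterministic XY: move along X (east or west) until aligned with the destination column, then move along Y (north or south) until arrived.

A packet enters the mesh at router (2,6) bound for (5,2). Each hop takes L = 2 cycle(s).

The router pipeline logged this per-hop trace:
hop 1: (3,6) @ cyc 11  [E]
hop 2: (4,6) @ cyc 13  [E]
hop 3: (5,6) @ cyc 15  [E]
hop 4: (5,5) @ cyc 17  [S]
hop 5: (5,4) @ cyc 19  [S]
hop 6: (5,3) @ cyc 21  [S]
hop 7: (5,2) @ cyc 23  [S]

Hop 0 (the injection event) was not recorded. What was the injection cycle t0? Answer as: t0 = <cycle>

Hop 1 reached at cycle 11; hop k is at t0 + k·L.
Therefore t0 = 11 − L = 9.

t0 = 9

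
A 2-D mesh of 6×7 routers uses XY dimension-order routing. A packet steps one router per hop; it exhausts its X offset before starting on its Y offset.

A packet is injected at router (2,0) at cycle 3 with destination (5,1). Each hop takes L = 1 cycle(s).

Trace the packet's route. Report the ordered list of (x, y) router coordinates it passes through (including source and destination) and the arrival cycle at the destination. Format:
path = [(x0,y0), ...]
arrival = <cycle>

path = [(2,0), (3,0), (4,0), (5,0), (5,1)]
arrival = 7

  0. router=(2,0) cycle=3 (inject)
  1. router=(3,0) cycle=4 dir=E
  2. router=(4,0) cycle=5 dir=E
  3. router=(5,0) cycle=6 dir=E
  4. router=(5,1) cycle=7 dir=N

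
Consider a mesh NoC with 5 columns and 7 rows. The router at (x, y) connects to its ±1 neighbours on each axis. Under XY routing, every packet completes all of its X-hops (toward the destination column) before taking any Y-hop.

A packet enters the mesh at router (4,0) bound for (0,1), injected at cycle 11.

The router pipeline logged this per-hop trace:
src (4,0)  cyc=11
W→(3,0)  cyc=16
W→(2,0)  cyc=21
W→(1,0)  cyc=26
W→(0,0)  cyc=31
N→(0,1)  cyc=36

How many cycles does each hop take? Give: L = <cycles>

cyc[1] − cyc[0] = 16 − 11 = 5.
That increment is L by definition: L = 5.

L = 5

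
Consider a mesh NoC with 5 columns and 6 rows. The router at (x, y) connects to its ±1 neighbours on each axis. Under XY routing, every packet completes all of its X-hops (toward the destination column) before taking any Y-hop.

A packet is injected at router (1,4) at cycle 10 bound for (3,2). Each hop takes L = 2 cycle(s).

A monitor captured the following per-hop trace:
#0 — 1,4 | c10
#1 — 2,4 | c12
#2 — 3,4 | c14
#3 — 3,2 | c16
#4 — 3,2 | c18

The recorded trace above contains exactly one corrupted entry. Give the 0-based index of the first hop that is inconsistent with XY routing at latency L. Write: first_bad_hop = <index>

hop 1: step (+1,+0), +2 cyc — ok
hop 2: step (+1,+0), +2 cyc — ok
hop 3: step (+0,-2), +2 cyc — BAD: non-unit step

first_bad_hop = 3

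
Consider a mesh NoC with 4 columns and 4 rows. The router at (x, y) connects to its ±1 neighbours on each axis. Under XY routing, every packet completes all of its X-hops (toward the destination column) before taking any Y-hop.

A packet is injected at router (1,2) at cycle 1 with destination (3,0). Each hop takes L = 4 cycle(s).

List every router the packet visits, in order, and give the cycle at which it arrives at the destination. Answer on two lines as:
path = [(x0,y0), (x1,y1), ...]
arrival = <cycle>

path = [(1,2), (2,2), (3,2), (3,1), (3,0)]
arrival = 17

t=1: at (1,2)
t=5: at (2,2) after E
t=9: at (3,2) after E
t=13: at (3,1) after S
t=17: at (3,0) after S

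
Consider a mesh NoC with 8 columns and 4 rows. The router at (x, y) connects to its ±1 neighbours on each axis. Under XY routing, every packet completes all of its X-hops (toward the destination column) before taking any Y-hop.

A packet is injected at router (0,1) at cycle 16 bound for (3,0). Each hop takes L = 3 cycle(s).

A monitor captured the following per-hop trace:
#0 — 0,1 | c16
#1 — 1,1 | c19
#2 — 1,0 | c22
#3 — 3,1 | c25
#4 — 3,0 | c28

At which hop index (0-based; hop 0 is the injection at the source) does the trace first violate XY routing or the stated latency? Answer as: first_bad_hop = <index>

first_bad_hop = 2

hop 1: step (+1,+0), +3 cyc — ok
hop 2: step (+0,-1), +3 cyc — BAD: Y-move but x=1≠3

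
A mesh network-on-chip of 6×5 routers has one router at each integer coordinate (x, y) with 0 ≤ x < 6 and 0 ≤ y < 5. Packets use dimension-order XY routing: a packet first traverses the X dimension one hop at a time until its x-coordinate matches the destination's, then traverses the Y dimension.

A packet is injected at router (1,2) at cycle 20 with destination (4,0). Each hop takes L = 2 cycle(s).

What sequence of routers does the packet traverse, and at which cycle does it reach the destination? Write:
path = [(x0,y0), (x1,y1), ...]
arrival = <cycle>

path = [(1,2), (2,2), (3,2), (4,2), (4,1), (4,0)]
arrival = 30

src (1,2)  cyc=20
E→(2,2)  cyc=22
E→(3,2)  cyc=24
E→(4,2)  cyc=26
S→(4,1)  cyc=28
S→(4,0)  cyc=30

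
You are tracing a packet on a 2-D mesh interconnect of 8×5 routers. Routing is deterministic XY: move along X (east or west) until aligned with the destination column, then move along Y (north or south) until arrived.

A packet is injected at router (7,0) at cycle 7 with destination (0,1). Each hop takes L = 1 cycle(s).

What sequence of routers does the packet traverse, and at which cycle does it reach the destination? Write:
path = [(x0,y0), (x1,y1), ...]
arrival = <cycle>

path = [(7,0), (6,0), (5,0), (4,0), (3,0), (2,0), (1,0), (0,0), (0,1)]
arrival = 15

hop 0: (7,0) @ cyc 7
hop 1: (6,0) @ cyc 8  [W]
hop 2: (5,0) @ cyc 9  [W]
hop 3: (4,0) @ cyc 10  [W]
hop 4: (3,0) @ cyc 11  [W]
hop 5: (2,0) @ cyc 12  [W]
hop 6: (1,0) @ cyc 13  [W]
hop 7: (0,0) @ cyc 14  [W]
hop 8: (0,1) @ cyc 15  [N]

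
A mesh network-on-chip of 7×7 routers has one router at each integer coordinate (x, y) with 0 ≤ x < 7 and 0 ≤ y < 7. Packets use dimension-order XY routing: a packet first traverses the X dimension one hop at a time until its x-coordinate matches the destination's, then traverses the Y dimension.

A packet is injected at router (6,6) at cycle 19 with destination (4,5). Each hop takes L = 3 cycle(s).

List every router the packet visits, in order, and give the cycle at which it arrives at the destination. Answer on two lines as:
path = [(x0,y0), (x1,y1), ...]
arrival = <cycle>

path = [(6,6), (5,6), (4,6), (4,5)]
arrival = 28

#0 — 6,6 | c19
#1 — 5,6 | c22 | W
#2 — 4,6 | c25 | W
#3 — 4,5 | c28 | S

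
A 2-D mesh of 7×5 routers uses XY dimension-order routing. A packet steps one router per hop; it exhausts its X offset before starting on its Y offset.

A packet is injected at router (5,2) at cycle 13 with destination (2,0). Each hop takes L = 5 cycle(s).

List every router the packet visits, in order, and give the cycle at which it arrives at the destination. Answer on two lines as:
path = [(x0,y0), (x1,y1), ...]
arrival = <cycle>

path = [(5,2), (4,2), (3,2), (2,2), (2,1), (2,0)]
arrival = 38

[0] x=5 y=2 t=13
[1] x=4 y=2 t=18 →W
[2] x=3 y=2 t=23 →W
[3] x=2 y=2 t=28 →W
[4] x=2 y=1 t=33 →S
[5] x=2 y=0 t=38 →S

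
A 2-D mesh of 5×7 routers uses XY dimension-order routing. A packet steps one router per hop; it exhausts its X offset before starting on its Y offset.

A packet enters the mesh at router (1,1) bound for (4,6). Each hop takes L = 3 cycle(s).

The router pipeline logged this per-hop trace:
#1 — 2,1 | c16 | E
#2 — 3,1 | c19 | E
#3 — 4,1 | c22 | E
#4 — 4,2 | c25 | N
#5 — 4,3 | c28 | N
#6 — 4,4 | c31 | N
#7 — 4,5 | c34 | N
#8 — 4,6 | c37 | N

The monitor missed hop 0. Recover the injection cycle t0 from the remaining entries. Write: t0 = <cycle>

t0 = 13

At hop 1 the cycle is 16; in general cyc_k = t0 + kL.
Subtract one hop: t0 = 16 − 3 = 13.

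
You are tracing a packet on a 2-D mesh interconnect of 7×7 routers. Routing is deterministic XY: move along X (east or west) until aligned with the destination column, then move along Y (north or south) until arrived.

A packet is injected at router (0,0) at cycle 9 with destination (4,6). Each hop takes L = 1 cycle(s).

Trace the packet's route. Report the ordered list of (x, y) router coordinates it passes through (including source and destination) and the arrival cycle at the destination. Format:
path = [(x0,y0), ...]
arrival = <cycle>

path = [(0,0), (1,0), (2,0), (3,0), (4,0), (4,1), (4,2), (4,3), (4,4), (4,5), (4,6)]
arrival = 19

hop 0: (0,0) @ cyc 9
hop 1: (1,0) @ cyc 10  [E]
hop 2: (2,0) @ cyc 11  [E]
hop 3: (3,0) @ cyc 12  [E]
hop 4: (4,0) @ cyc 13  [E]
hop 5: (4,1) @ cyc 14  [N]
hop 6: (4,2) @ cyc 15  [N]
hop 7: (4,3) @ cyc 16  [N]
hop 8: (4,4) @ cyc 17  [N]
hop 9: (4,5) @ cyc 18  [N]
hop 10: (4,6) @ cyc 19  [N]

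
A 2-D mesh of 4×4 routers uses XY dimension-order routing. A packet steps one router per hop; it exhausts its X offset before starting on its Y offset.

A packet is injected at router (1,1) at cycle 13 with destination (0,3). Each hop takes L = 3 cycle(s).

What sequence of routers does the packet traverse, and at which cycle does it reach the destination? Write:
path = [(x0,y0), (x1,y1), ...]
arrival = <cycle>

path = [(1,1), (0,1), (0,2), (0,3)]
arrival = 22

t=13: at (1,1)
t=16: at (0,1) after W
t=19: at (0,2) after N
t=22: at (0,3) after N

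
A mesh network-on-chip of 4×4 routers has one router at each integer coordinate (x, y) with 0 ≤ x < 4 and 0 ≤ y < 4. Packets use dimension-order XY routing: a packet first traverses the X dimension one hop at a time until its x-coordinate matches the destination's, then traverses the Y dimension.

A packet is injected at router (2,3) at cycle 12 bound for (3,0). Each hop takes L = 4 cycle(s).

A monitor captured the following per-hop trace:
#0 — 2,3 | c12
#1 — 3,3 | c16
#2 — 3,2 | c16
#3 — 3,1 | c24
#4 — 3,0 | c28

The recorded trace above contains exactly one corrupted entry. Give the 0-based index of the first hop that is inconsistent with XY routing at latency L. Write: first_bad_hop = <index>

first_bad_hop = 2

  1: Δx=+1 Δy=+0 Δt=4 [ok]
  2: Δx=+0 Δy=-1 Δt=0 [BAD: Δcyc=0≠L]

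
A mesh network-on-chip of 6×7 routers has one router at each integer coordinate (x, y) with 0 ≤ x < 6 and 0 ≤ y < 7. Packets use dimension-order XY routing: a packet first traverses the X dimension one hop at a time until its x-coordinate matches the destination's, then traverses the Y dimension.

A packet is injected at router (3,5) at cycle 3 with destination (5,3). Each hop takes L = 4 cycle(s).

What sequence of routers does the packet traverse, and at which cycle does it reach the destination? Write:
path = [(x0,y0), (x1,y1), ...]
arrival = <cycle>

src (3,5)  cyc=3
E→(4,5)  cyc=7
E→(5,5)  cyc=11
S→(5,4)  cyc=15
S→(5,3)  cyc=19

path = [(3,5), (4,5), (5,5), (5,4), (5,3)]
arrival = 19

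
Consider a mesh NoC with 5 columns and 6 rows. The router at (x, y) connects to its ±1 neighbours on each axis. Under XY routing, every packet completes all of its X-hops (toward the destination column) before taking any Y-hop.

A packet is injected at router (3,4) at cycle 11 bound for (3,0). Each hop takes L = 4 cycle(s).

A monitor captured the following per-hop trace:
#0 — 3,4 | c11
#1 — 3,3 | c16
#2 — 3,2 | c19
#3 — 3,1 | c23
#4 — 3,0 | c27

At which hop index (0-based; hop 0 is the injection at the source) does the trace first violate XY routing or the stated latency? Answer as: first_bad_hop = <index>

first_bad_hop = 1

  1: Δx=+0 Δy=-1 Δt=5 [BAD: Δcyc=5≠L]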